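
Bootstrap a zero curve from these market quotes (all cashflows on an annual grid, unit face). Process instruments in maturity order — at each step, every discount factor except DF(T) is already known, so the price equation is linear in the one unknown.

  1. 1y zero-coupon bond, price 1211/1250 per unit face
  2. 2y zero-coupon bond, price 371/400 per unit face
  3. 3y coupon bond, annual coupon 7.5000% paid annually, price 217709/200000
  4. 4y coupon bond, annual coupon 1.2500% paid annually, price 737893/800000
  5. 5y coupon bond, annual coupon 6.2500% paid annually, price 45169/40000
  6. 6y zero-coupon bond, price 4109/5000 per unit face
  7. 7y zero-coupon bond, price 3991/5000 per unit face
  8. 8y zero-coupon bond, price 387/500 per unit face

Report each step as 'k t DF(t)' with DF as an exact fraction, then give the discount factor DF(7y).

step 1 [1y] zero: DF = P = 1211/1250 ≈ 0.968800
step 2 [2y] zero: DF = P = 371/400 ≈ 0.927500
step 3 [3y] bond c/1=3/40: DF=(217709/200000 − 3/40·(0.968800+0.927500))/(1+3/40) = 8803/10000 ≈ 0.880300
step 4 [4y] bond c/1=1/80: DF=(737893/800000 − 1/80·(0.968800+0.927500+0.880300))/(1+1/80) = 8767/10000 ≈ 0.876700
step 5 [5y] bond c/1=1/16: DF=(45169/40000 − 1/16·(0.968800+0.927500+0.880300+0.876700))/(1+1/16) = 8479/10000 ≈ 0.847900
step 6 [6y] zero: DF = P = 4109/5000 ≈ 0.821800
step 7 [7y] zero: DF = P = 3991/5000 ≈ 0.798200
step 8 [8y] zero: DF = P = 387/500 ≈ 0.774000

1 1 1211/1250
2 2 371/400
3 3 8803/10000
4 4 8767/10000
5 5 8479/10000
6 6 4109/5000
7 7 3991/5000
8 8 387/500
DF(7y) = 3991/5000 ≈ 0.798200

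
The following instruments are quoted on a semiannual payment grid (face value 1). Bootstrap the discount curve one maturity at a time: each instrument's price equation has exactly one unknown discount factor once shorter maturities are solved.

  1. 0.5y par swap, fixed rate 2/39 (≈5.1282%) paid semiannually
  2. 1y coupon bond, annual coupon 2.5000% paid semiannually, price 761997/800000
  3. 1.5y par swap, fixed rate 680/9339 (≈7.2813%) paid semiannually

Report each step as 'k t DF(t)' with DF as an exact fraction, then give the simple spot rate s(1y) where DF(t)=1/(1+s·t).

step 1 [0.5y] swap r/2=1/39: DF=(1 − 1/39·(0))/(1+1/39) = 39/40 ≈ 0.975000
step 2 [1y] bond c/2=1/80: DF=(761997/800000 − 1/80·(0.975000))/(1+1/80) = 9287/10000 ≈ 0.928700
step 3 [1.5y] swap r/2=340/9339: DF=(1 − 340/9339·(0.975000+0.928700))/(1+340/9339) = 449/500 ≈ 0.898000

1 1/2 39/40
2 1 9287/10000
3 3/2 449/500
s(1y) = (1/(9287/10000) − 1)/(1) = 713/9287 ≈ 7.6774%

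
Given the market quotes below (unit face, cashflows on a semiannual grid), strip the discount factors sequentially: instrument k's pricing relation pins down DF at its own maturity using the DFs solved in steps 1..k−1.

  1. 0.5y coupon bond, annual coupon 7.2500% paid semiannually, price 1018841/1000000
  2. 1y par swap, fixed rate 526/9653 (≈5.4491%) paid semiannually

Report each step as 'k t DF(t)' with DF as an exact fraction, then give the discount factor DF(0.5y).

1 1/2 1229/1250
2 1 4737/5000
DF(0.5y) = 1229/1250 ≈ 0.983200

step 1 [0.5y] bond c/2=29/800: DF=(1018841/1000000 − 29/800·(0))/(1+29/800) = 1229/1250 ≈ 0.983200
step 2 [1y] swap r/2=263/9653: DF=(1 − 263/9653·(0.983200))/(1+263/9653) = 4737/5000 ≈ 0.947400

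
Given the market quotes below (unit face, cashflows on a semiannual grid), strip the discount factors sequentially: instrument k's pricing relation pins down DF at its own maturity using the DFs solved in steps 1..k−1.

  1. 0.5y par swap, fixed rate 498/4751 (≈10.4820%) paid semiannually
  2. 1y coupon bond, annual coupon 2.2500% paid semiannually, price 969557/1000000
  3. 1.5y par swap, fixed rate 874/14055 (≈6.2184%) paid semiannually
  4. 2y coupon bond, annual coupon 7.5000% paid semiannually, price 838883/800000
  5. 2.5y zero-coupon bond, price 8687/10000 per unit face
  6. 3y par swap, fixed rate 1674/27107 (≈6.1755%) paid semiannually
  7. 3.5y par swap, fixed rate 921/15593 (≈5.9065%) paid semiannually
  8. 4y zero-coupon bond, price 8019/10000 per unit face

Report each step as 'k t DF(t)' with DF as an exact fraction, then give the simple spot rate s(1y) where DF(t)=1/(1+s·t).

step 1 [0.5y] swap r/2=249/4751: DF=(1 − 249/4751·(0))/(1+249/4751) = 4751/5000 ≈ 0.950200
step 2 [1y] bond c/2=9/800: DF=(969557/1000000 − 9/800·(0.950200))/(1+9/800) = 4741/5000 ≈ 0.948200
step 3 [1.5y] swap r/2=437/14055: DF=(1 − 437/14055·(0.950200+0.948200))/(1+437/14055) = 4563/5000 ≈ 0.912600
step 4 [2y] bond c/2=3/80: DF=(838883/800000 − 3/80·(0.950200+0.948200+0.912600))/(1+3/80) = 9091/10000 ≈ 0.909100
step 5 [2.5y] zero: DF = P = 8687/10000 ≈ 0.868700
step 6 [3y] swap r/2=837/27107: DF=(1 − 837/27107·(0.950200+0.948200+0.912600+0.909100+0.868700))/(1+837/27107) = 4163/5000 ≈ 0.832600
step 7 [3.5y] swap r/2=921/31186: DF=(1 − 921/31186·(0.950200+0.948200+0.912600+0.909100+0.868700+0.832600))/(1+921/31186) = 4079/5000 ≈ 0.815800
step 8 [4y] zero: DF = P = 8019/10000 ≈ 0.801900

1 1/2 4751/5000
2 1 4741/5000
3 3/2 4563/5000
4 2 9091/10000
5 5/2 8687/10000
6 3 4163/5000
7 7/2 4079/5000
8 4 8019/10000
s(1y) = (1/(4741/5000) − 1)/(1) = 259/4741 ≈ 5.4630%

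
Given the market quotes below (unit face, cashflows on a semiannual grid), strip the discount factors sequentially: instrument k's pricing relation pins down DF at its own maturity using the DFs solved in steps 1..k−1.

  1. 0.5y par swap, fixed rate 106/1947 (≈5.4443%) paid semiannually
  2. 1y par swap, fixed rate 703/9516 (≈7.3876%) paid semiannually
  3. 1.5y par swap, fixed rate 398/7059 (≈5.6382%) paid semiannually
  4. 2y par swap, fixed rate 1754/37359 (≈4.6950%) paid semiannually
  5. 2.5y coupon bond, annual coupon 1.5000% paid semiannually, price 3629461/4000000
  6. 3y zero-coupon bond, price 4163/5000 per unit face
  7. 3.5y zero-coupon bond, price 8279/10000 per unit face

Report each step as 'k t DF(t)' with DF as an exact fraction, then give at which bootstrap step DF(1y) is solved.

1 1/2 1947/2000
2 1 9297/10000
3 3/2 2301/2500
4 2 9123/10000
5 5/2 1091/1250
6 3 4163/5000
7 7/2 8279/10000
DF(1y) is solved at step 2

step 1 [0.5y] swap r/2=53/1947: DF=(1 − 53/1947·(0))/(1+53/1947) = 1947/2000 ≈ 0.973500
step 2 [1y] swap r/2=703/19032: DF=(1 − 703/19032·(0.973500))/(1+703/19032) = 9297/10000 ≈ 0.929700
step 3 [1.5y] swap r/2=199/7059: DF=(1 − 199/7059·(0.973500+0.929700))/(1+199/7059) = 2301/2500 ≈ 0.920400
step 4 [2y] swap r/2=877/37359: DF=(1 − 877/37359·(0.973500+0.929700+0.920400))/(1+877/37359) = 9123/10000 ≈ 0.912300
step 5 [2.5y] bond c/2=3/400: DF=(3629461/4000000 − 3/400·(0.973500+0.929700+0.920400+0.912300))/(1+3/400) = 1091/1250 ≈ 0.872800
step 6 [3y] zero: DF = P = 4163/5000 ≈ 0.832600
step 7 [3.5y] zero: DF = P = 8279/10000 ≈ 0.827900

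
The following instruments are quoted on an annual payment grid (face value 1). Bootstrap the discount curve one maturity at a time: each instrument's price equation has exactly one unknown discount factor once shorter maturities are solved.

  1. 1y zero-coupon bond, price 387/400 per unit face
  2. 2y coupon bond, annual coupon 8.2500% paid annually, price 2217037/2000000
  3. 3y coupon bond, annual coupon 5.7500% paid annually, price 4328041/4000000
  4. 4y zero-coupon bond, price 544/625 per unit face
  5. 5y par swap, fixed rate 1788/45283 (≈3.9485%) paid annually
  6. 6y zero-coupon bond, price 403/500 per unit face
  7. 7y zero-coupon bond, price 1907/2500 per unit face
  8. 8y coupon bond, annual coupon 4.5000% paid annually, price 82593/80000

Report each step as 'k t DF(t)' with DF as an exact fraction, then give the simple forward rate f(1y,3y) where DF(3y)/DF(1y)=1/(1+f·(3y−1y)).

step 1 [1y] zero: DF = P = 387/400 ≈ 0.967500
step 2 [2y] bond c/1=33/400: DF=(2217037/2000000 − 33/400·(0.967500))/(1+33/400) = 9503/10000 ≈ 0.950300
step 3 [3y] bond c/1=23/400: DF=(4328041/4000000 − 23/400·(0.967500+0.950300))/(1+23/400) = 9189/10000 ≈ 0.918900
step 4 [4y] zero: DF = P = 544/625 ≈ 0.870400
step 5 [5y] swap r/1=1788/45283: DF=(1 − 1788/45283·(0.967500+0.950300+0.918900+0.870400))/(1+1788/45283) = 2053/2500 ≈ 0.821200
step 6 [6y] zero: DF = P = 403/500 ≈ 0.806000
step 7 [7y] zero: DF = P = 1907/2500 ≈ 0.762800
step 8 [8y] bond c/1=9/200: DF=(82593/80000 − 9/200·(0.967500+0.950300+0.918900+0.870400+0.821200+0.806000+0.762800))/(1+9/200) = 3627/5000 ≈ 0.725400

1 1 387/400
2 2 9503/10000
3 3 9189/10000
4 4 544/625
5 5 2053/2500
6 6 403/500
7 7 1907/2500
8 8 3627/5000
f(1y,3y) = ((387/400)/(9189/10000) − 1)/(2) = 27/1021 ≈ 2.6445%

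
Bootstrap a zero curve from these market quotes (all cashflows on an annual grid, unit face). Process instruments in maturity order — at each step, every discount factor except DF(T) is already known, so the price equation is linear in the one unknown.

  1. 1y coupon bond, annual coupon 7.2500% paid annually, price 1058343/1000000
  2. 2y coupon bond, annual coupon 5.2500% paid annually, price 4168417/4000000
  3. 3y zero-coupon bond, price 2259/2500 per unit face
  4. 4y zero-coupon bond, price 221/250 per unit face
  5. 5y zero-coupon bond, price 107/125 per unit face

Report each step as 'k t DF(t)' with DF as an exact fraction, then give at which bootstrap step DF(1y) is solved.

1 1 2467/2500
2 2 9409/10000
3 3 2259/2500
4 4 221/250
5 5 107/125
DF(1y) is solved at step 1

step 1 [1y] bond c/1=29/400: DF=(1058343/1000000 − 29/400·(0))/(1+29/400) = 2467/2500 ≈ 0.986800
step 2 [2y] bond c/1=21/400: DF=(4168417/4000000 − 21/400·(0.986800))/(1+21/400) = 9409/10000 ≈ 0.940900
step 3 [3y] zero: DF = P = 2259/2500 ≈ 0.903600
step 4 [4y] zero: DF = P = 221/250 ≈ 0.884000
step 5 [5y] zero: DF = P = 107/125 ≈ 0.856000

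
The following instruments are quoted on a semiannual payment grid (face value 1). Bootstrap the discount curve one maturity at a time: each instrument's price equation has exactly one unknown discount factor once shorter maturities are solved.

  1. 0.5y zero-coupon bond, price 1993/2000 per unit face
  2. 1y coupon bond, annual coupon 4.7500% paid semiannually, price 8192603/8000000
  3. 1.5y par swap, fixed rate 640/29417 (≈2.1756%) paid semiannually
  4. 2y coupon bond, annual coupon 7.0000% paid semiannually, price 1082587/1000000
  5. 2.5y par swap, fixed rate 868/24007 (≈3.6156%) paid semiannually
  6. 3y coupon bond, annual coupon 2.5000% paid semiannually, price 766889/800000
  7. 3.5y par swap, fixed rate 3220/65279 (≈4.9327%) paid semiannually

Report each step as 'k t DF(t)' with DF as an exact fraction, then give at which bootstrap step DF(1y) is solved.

step 1 [0.5y] zero: DF = P = 1993/2000 ≈ 0.996500
step 2 [1y] bond c/2=19/800: DF=(8192603/8000000 − 19/800·(0.996500))/(1+19/800) = 2443/2500 ≈ 0.977200
step 3 [1.5y] swap r/2=320/29417: DF=(1 − 320/29417·(0.996500+0.977200))/(1+320/29417) = 121/125 ≈ 0.968000
step 4 [2y] bond c/2=7/200: DF=(1082587/1000000 − 7/200·(0.996500+0.977200+0.968000))/(1+7/200) = 1893/2000 ≈ 0.946500
step 5 [2.5y] swap r/2=434/24007: DF=(1 − 434/24007·(0.996500+0.977200+0.968000+0.946500))/(1+434/24007) = 2283/2500 ≈ 0.913200
step 6 [3y] bond c/2=1/80: DF=(766889/800000 − 1/80·(0.996500+0.977200+0.968000+0.946500+0.913200))/(1+1/80) = 71/80 ≈ 0.887500
step 7 [3.5y] swap r/2=1610/65279: DF=(1 − 1610/65279·(0.996500+0.977200+0.968000+0.946500+0.913200+0.887500))/(1+1610/65279) = 839/1000 ≈ 0.839000

1 1/2 1993/2000
2 1 2443/2500
3 3/2 121/125
4 2 1893/2000
5 5/2 2283/2500
6 3 71/80
7 7/2 839/1000
DF(1y) is solved at step 2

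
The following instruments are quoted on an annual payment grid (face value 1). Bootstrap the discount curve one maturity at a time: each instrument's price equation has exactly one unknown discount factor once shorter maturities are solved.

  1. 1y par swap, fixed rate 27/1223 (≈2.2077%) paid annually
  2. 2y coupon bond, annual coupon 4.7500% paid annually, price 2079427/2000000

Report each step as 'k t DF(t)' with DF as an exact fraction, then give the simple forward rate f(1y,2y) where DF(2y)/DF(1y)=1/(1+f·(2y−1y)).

step 1 [1y] swap r/1=27/1223: DF=(1 − 27/1223·(0))/(1+27/1223) = 1223/1250 ≈ 0.978400
step 2 [2y] bond c/1=19/400: DF=(2079427/2000000 − 19/400·(0.978400))/(1+19/400) = 4741/5000 ≈ 0.948200

1 1 1223/1250
2 2 4741/5000
f(1y,2y) = ((1223/1250)/(4741/5000) − 1)/(1) = 151/4741 ≈ 3.1850%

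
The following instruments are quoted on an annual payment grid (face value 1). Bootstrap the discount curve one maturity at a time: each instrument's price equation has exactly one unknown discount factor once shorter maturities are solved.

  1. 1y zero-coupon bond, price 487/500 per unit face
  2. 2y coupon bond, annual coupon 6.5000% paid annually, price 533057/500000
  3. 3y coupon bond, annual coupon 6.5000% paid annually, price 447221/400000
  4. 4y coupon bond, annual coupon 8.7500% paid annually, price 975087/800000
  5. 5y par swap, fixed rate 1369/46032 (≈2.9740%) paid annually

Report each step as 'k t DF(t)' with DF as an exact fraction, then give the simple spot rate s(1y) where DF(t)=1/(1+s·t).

1 1 487/500
2 2 1177/1250
3 3 9329/10000
4 4 2229/2500
5 5 8631/10000
s(1y) = (1/(487/500) − 1)/(1) = 13/487 ≈ 2.6694%

step 1 [1y] zero: DF = P = 487/500 ≈ 0.974000
step 2 [2y] bond c/1=13/200: DF=(533057/500000 − 13/200·(0.974000))/(1+13/200) = 1177/1250 ≈ 0.941600
step 3 [3y] bond c/1=13/200: DF=(447221/400000 − 13/200·(0.974000+0.941600))/(1+13/200) = 9329/10000 ≈ 0.932900
step 4 [4y] bond c/1=7/80: DF=(975087/800000 − 7/80·(0.974000+0.941600+0.932900))/(1+7/80) = 2229/2500 ≈ 0.891600
step 5 [5y] swap r/1=1369/46032: DF=(1 − 1369/46032·(0.974000+0.941600+0.932900+0.891600))/(1+1369/46032) = 8631/10000 ≈ 0.863100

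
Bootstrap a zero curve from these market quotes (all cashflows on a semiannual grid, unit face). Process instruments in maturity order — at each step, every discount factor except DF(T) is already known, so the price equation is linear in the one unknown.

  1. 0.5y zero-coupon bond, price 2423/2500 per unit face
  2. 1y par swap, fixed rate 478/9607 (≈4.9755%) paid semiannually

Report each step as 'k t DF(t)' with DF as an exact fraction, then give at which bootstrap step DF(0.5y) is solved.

1 1/2 2423/2500
2 1 4761/5000
DF(0.5y) is solved at step 1

step 1 [0.5y] zero: DF = P = 2423/2500 ≈ 0.969200
step 2 [1y] swap r/2=239/9607: DF=(1 − 239/9607·(0.969200))/(1+239/9607) = 4761/5000 ≈ 0.952200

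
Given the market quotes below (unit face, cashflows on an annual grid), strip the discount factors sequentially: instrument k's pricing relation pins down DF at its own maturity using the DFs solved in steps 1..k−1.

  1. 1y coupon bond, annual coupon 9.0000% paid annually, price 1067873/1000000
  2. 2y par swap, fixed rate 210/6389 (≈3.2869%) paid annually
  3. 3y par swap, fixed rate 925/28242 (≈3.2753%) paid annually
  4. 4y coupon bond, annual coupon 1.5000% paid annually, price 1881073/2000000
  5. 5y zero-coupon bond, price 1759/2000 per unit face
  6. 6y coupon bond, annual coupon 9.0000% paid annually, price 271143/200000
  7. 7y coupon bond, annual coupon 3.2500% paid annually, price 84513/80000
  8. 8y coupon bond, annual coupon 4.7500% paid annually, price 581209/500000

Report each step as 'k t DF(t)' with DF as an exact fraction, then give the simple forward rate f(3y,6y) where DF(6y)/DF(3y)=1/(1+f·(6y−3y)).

step 1 [1y] bond c/1=9/100: DF=(1067873/1000000 − 9/100·(0))/(1+9/100) = 9797/10000 ≈ 0.979700
step 2 [2y] swap r/1=210/6389: DF=(1 − 210/6389·(0.979700))/(1+210/6389) = 937/1000 ≈ 0.937000
step 3 [3y] swap r/1=925/28242: DF=(1 − 925/28242·(0.979700+0.937000))/(1+925/28242) = 363/400 ≈ 0.907500
step 4 [4y] bond c/1=3/200: DF=(1881073/2000000 − 3/200·(0.979700+0.937000+0.907500))/(1+3/200) = 8849/10000 ≈ 0.884900
step 5 [5y] zero: DF = P = 1759/2000 ≈ 0.879500
step 6 [6y] bond c/1=9/100: DF=(271143/200000 − 9/100·(0.979700+0.937000+0.907500+0.884900+0.879500))/(1+9/100) = 8649/10000 ≈ 0.864900
step 7 [7y] bond c/1=13/400: DF=(84513/80000 − 13/400·(0.979700+0.937000+0.907500+0.884900+0.879500+0.864900))/(1+13/400) = 1703/2000 ≈ 0.851500
step 8 [8y] bond c/1=19/400: DF=(581209/500000 − 19/400·(0.979700+0.937000+0.907500+0.884900+0.879500+0.864900+0.851500))/(1+19/400) = 4119/5000 ≈ 0.823800

1 1 9797/10000
2 2 937/1000
3 3 363/400
4 4 8849/10000
5 5 1759/2000
6 6 8649/10000
7 7 1703/2000
8 8 4119/5000
f(3y,6y) = ((363/400)/(8649/10000) − 1)/(3) = 142/8649 ≈ 1.6418%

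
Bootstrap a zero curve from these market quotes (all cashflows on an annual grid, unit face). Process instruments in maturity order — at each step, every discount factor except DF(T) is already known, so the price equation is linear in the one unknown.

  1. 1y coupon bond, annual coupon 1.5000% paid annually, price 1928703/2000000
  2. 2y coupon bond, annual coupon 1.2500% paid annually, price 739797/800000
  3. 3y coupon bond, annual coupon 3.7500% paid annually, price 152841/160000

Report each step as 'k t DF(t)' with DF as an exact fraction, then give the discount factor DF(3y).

1 1 9501/10000
2 2 1127/1250
3 3 4269/5000
DF(3y) = 4269/5000 ≈ 0.853800

step 1 [1y] bond c/1=3/200: DF=(1928703/2000000 − 3/200·(0))/(1+3/200) = 9501/10000 ≈ 0.950100
step 2 [2y] bond c/1=1/80: DF=(739797/800000 − 1/80·(0.950100))/(1+1/80) = 1127/1250 ≈ 0.901600
step 3 [3y] bond c/1=3/80: DF=(152841/160000 − 3/80·(0.950100+0.901600))/(1+3/80) = 4269/5000 ≈ 0.853800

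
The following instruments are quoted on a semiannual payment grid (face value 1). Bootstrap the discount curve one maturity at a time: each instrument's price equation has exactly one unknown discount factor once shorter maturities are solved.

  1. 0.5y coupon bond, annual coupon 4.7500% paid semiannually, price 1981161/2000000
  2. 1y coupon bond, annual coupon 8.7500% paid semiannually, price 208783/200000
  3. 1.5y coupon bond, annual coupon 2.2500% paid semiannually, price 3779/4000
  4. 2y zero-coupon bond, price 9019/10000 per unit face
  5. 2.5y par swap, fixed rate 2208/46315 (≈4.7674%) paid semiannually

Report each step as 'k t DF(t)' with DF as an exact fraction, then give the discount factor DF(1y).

step 1 [0.5y] bond c/2=19/800: DF=(1981161/2000000 − 19/800·(0))/(1+19/800) = 2419/2500 ≈ 0.967600
step 2 [1y] bond c/2=7/160: DF=(208783/200000 − 7/160·(0.967600))/(1+7/160) = 2399/2500 ≈ 0.959600
step 3 [1.5y] bond c/2=9/800: DF=(3779/4000 − 9/800·(0.967600+0.959600))/(1+9/800) = 1141/1250 ≈ 0.912800
step 4 [2y] zero: DF = P = 9019/10000 ≈ 0.901900
step 5 [2.5y] swap r/2=1104/46315: DF=(1 − 1104/46315·(0.967600+0.959600+0.912800+0.901900))/(1+1104/46315) = 556/625 ≈ 0.889600

1 1/2 2419/2500
2 1 2399/2500
3 3/2 1141/1250
4 2 9019/10000
5 5/2 556/625
DF(1y) = 2399/2500 ≈ 0.959600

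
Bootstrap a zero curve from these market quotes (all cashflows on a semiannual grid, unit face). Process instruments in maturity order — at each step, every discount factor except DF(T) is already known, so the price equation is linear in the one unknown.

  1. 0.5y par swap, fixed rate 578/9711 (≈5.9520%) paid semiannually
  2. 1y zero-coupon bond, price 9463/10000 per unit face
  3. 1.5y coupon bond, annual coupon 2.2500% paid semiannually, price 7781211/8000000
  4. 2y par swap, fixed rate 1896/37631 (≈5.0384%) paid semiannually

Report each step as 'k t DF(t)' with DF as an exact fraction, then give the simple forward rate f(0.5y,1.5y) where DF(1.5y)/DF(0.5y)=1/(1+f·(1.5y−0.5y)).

1 1/2 9711/10000
2 1 9463/10000
3 3/2 1881/2000
4 2 2263/2500
f(0.5y,1.5y) = ((9711/10000)/(1881/2000) − 1)/(1) = 34/1045 ≈ 3.2536%

step 1 [0.5y] swap r/2=289/9711: DF=(1 − 289/9711·(0))/(1+289/9711) = 9711/10000 ≈ 0.971100
step 2 [1y] zero: DF = P = 9463/10000 ≈ 0.946300
step 3 [1.5y] bond c/2=9/800: DF=(7781211/8000000 − 9/800·(0.971100+0.946300))/(1+9/800) = 1881/2000 ≈ 0.940500
step 4 [2y] swap r/2=948/37631: DF=(1 − 948/37631·(0.971100+0.946300+0.940500))/(1+948/37631) = 2263/2500 ≈ 0.905200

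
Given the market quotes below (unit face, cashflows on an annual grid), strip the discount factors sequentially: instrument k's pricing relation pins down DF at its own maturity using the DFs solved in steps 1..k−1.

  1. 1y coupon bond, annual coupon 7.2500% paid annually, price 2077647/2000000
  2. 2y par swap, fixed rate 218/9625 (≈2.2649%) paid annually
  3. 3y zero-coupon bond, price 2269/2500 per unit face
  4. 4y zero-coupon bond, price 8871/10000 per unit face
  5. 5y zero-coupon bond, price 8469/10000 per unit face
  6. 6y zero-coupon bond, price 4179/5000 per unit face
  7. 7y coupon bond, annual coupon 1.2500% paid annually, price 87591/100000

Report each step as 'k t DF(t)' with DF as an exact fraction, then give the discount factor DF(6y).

step 1 [1y] bond c/1=29/400: DF=(2077647/2000000 − 29/400·(0))/(1+29/400) = 4843/5000 ≈ 0.968600
step 2 [2y] swap r/1=218/9625: DF=(1 − 218/9625·(0.968600))/(1+218/9625) = 2391/2500 ≈ 0.956400
step 3 [3y] zero: DF = P = 2269/2500 ≈ 0.907600
step 4 [4y] zero: DF = P = 8871/10000 ≈ 0.887100
step 5 [5y] zero: DF = P = 8469/10000 ≈ 0.846900
step 6 [6y] zero: DF = P = 4179/5000 ≈ 0.835800
step 7 [7y] bond c/1=1/80: DF=(87591/100000 − 1/80·(0.968600+0.956400+0.907600+0.887100+0.846900+0.835800))/(1+1/80) = 499/625 ≈ 0.798400

1 1 4843/5000
2 2 2391/2500
3 3 2269/2500
4 4 8871/10000
5 5 8469/10000
6 6 4179/5000
7 7 499/625
DF(6y) = 4179/5000 ≈ 0.835800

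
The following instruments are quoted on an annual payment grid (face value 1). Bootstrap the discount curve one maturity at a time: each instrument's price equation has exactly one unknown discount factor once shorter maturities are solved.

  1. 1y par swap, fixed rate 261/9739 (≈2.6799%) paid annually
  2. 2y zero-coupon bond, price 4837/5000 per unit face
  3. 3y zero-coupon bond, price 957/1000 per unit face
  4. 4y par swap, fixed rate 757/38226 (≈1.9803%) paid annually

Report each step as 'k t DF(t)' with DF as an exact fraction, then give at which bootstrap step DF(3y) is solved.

1 1 9739/10000
2 2 4837/5000
3 3 957/1000
4 4 9243/10000
DF(3y) is solved at step 3

step 1 [1y] swap r/1=261/9739: DF=(1 − 261/9739·(0))/(1+261/9739) = 9739/10000 ≈ 0.973900
step 2 [2y] zero: DF = P = 4837/5000 ≈ 0.967400
step 3 [3y] zero: DF = P = 957/1000 ≈ 0.957000
step 4 [4y] swap r/1=757/38226: DF=(1 − 757/38226·(0.973900+0.967400+0.957000))/(1+757/38226) = 9243/10000 ≈ 0.924300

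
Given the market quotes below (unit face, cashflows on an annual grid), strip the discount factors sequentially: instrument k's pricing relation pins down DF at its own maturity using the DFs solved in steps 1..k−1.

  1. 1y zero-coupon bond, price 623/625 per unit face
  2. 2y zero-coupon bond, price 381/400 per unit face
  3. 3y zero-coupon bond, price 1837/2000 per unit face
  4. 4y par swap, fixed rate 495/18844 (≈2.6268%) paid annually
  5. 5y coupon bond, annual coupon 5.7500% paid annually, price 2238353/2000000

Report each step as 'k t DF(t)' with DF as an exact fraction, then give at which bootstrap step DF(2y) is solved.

step 1 [1y] zero: DF = P = 623/625 ≈ 0.996800
step 2 [2y] zero: DF = P = 381/400 ≈ 0.952500
step 3 [3y] zero: DF = P = 1837/2000 ≈ 0.918500
step 4 [4y] swap r/1=495/18844: DF=(1 − 495/18844·(0.996800+0.952500+0.918500))/(1+495/18844) = 901/1000 ≈ 0.901000
step 5 [5y] bond c/1=23/400: DF=(2238353/2000000 − 23/400·(0.996800+0.952500+0.918500+0.901000))/(1+23/400) = 4267/5000 ≈ 0.853400

1 1 623/625
2 2 381/400
3 3 1837/2000
4 4 901/1000
5 5 4267/5000
DF(2y) is solved at step 2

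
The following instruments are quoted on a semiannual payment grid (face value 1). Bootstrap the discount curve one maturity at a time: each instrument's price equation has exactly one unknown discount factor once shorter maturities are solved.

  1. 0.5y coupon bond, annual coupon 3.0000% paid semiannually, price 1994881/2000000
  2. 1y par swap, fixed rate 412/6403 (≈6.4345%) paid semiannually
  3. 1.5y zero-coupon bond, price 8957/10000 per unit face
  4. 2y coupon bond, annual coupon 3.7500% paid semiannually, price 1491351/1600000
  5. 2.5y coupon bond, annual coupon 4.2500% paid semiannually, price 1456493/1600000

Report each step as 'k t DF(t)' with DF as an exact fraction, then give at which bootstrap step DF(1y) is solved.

1 1/2 9827/10000
2 1 4691/5000
3 3/2 8957/10000
4 2 8631/10000
5 5/2 2037/2500
DF(1y) is solved at step 2

step 1 [0.5y] bond c/2=3/200: DF=(1994881/2000000 − 3/200·(0))/(1+3/200) = 9827/10000 ≈ 0.982700
step 2 [1y] swap r/2=206/6403: DF=(1 − 206/6403·(0.982700))/(1+206/6403) = 4691/5000 ≈ 0.938200
step 3 [1.5y] zero: DF = P = 8957/10000 ≈ 0.895700
step 4 [2y] bond c/2=3/160: DF=(1491351/1600000 − 3/160·(0.982700+0.938200+0.895700))/(1+3/160) = 8631/10000 ≈ 0.863100
step 5 [2.5y] bond c/2=17/800: DF=(1456493/1600000 − 17/800·(0.982700+0.938200+0.895700+0.863100))/(1+17/800) = 2037/2500 ≈ 0.814800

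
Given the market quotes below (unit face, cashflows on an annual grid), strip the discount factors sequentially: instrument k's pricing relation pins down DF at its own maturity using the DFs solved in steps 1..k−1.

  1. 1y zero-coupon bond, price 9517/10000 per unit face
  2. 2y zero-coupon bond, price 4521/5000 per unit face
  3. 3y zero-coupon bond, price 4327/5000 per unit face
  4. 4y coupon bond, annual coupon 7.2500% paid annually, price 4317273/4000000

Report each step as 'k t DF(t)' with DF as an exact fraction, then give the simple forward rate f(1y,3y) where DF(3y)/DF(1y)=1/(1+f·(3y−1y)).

step 1 [1y] zero: DF = P = 9517/10000 ≈ 0.951700
step 2 [2y] zero: DF = P = 4521/5000 ≈ 0.904200
step 3 [3y] zero: DF = P = 4327/5000 ≈ 0.865400
step 4 [4y] bond c/1=29/400: DF=(4317273/4000000 − 29/400·(0.951700+0.904200+0.865400))/(1+29/400) = 514/625 ≈ 0.822400

1 1 9517/10000
2 2 4521/5000
3 3 4327/5000
4 4 514/625
f(1y,3y) = ((9517/10000)/(4327/5000) − 1)/(2) = 863/17308 ≈ 4.9861%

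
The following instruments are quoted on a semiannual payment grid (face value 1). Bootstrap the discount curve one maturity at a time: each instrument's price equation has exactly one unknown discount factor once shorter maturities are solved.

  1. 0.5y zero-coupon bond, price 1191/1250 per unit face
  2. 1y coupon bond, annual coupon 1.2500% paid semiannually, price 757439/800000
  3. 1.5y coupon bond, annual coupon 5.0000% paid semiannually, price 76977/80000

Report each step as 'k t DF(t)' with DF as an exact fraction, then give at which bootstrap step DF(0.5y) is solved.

1 1/2 1191/1250
2 1 187/200
3 3/2 8927/10000
DF(0.5y) is solved at step 1

step 1 [0.5y] zero: DF = P = 1191/1250 ≈ 0.952800
step 2 [1y] bond c/2=1/160: DF=(757439/800000 − 1/160·(0.952800))/(1+1/160) = 187/200 ≈ 0.935000
step 3 [1.5y] bond c/2=1/40: DF=(76977/80000 − 1/40·(0.952800+0.935000))/(1+1/40) = 8927/10000 ≈ 0.892700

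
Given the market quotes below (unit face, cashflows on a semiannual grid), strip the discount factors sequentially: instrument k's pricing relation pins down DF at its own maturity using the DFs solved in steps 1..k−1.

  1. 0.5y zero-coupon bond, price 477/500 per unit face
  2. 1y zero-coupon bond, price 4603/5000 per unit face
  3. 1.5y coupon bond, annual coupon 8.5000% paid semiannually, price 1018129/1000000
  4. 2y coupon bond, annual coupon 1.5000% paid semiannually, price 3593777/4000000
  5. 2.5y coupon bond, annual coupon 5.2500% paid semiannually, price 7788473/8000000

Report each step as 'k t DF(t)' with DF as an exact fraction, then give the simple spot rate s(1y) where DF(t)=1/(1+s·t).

step 1 [0.5y] zero: DF = P = 477/500 ≈ 0.954000
step 2 [1y] zero: DF = P = 4603/5000 ≈ 0.920600
step 3 [1.5y] bond c/2=17/400: DF=(1018129/1000000 − 17/400·(0.954000+0.920600))/(1+17/400) = 4501/5000 ≈ 0.900200
step 4 [2y] bond c/2=3/400: DF=(3593777/4000000 − 3/400·(0.954000+0.920600+0.900200))/(1+3/400) = 8711/10000 ≈ 0.871100
step 5 [2.5y] bond c/2=21/800: DF=(7788473/8000000 − 21/800·(0.954000+0.920600+0.900200+0.871100))/(1+21/800) = 4277/5000 ≈ 0.855400

1 1/2 477/500
2 1 4603/5000
3 3/2 4501/5000
4 2 8711/10000
5 5/2 4277/5000
s(1y) = (1/(4603/5000) − 1)/(1) = 397/4603 ≈ 8.6248%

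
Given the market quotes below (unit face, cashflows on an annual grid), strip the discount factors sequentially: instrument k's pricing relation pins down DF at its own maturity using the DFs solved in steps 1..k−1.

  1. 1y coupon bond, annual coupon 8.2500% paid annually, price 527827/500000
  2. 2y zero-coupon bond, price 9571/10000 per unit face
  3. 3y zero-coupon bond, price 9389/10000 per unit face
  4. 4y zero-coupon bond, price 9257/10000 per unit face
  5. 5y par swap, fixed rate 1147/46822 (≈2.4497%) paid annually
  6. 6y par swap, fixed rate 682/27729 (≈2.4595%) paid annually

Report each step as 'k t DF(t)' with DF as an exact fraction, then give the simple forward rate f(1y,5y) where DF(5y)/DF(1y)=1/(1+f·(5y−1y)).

step 1 [1y] bond c/1=33/400: DF=(527827/500000 − 33/400·(0))/(1+33/400) = 1219/1250 ≈ 0.975200
step 2 [2y] zero: DF = P = 9571/10000 ≈ 0.957100
step 3 [3y] zero: DF = P = 9389/10000 ≈ 0.938900
step 4 [4y] zero: DF = P = 9257/10000 ≈ 0.925700
step 5 [5y] swap r/1=1147/46822: DF=(1 − 1147/46822·(0.975200+0.957100+0.938900+0.925700))/(1+1147/46822) = 8853/10000 ≈ 0.885300
step 6 [6y] swap r/1=682/27729: DF=(1 − 682/27729·(0.975200+0.957100+0.938900+0.925700+0.885300))/(1+682/27729) = 2159/2500 ≈ 0.863600

1 1 1219/1250
2 2 9571/10000
3 3 9389/10000
4 4 9257/10000
5 5 8853/10000
6 6 2159/2500
f(1y,5y) = ((1219/1250)/(8853/10000) − 1)/(4) = 899/35412 ≈ 2.5387%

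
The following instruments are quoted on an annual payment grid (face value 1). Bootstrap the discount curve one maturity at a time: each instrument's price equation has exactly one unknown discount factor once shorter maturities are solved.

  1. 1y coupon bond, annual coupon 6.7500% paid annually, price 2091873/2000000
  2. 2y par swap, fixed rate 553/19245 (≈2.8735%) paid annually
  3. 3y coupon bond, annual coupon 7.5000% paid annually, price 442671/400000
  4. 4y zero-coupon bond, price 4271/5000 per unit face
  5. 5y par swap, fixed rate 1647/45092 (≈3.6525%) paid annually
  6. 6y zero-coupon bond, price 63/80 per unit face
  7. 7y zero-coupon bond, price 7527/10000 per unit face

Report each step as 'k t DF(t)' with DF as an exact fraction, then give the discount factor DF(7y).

1 1 4899/5000
2 2 9447/10000
3 3 1119/1250
4 4 4271/5000
5 5 8353/10000
6 6 63/80
7 7 7527/10000
DF(7y) = 7527/10000 ≈ 0.752700

step 1 [1y] bond c/1=27/400: DF=(2091873/2000000 − 27/400·(0))/(1+27/400) = 4899/5000 ≈ 0.979800
step 2 [2y] swap r/1=553/19245: DF=(1 − 553/19245·(0.979800))/(1+553/19245) = 9447/10000 ≈ 0.944700
step 3 [3y] bond c/1=3/40: DF=(442671/400000 − 3/40·(0.979800+0.944700))/(1+3/40) = 1119/1250 ≈ 0.895200
step 4 [4y] zero: DF = P = 4271/5000 ≈ 0.854200
step 5 [5y] swap r/1=1647/45092: DF=(1 − 1647/45092·(0.979800+0.944700+0.895200+0.854200))/(1+1647/45092) = 8353/10000 ≈ 0.835300
step 6 [6y] zero: DF = P = 63/80 ≈ 0.787500
step 7 [7y] zero: DF = P = 7527/10000 ≈ 0.752700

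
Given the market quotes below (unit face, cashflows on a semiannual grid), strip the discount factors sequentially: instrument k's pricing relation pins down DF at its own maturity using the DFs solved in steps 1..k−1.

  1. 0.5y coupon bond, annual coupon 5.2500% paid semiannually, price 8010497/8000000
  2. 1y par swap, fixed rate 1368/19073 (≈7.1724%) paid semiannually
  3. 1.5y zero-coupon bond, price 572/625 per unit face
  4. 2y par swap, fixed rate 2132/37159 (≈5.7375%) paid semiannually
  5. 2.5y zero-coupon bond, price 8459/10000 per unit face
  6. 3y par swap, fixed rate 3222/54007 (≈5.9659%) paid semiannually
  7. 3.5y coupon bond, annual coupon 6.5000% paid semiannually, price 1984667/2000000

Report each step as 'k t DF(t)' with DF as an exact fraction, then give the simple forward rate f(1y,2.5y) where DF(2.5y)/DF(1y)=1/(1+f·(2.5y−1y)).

1 1/2 9757/10000
2 1 2329/2500
3 3/2 572/625
4 2 4467/5000
5 5/2 8459/10000
6 3 8389/10000
7 7/2 7911/10000
f(1y,2.5y) = ((2329/2500)/(8459/10000) − 1)/(3/2) = 1714/25377 ≈ 6.7541%

step 1 [0.5y] bond c/2=21/800: DF=(8010497/8000000 − 21/800·(0))/(1+21/800) = 9757/10000 ≈ 0.975700
step 2 [1y] swap r/2=684/19073: DF=(1 − 684/19073·(0.975700))/(1+684/19073) = 2329/2500 ≈ 0.931600
step 3 [1.5y] zero: DF = P = 572/625 ≈ 0.915200
step 4 [2y] swap r/2=1066/37159: DF=(1 − 1066/37159·(0.975700+0.931600+0.915200))/(1+1066/37159) = 4467/5000 ≈ 0.893400
step 5 [2.5y] zero: DF = P = 8459/10000 ≈ 0.845900
step 6 [3y] swap r/2=1611/54007: DF=(1 − 1611/54007·(0.975700+0.931600+0.915200+0.893400+0.845900))/(1+1611/54007) = 8389/10000 ≈ 0.838900
step 7 [3.5y] bond c/2=13/400: DF=(1984667/2000000 − 13/400·(0.975700+0.931600+0.915200+0.893400+0.845900+0.838900))/(1+13/400) = 7911/10000 ≈ 0.791100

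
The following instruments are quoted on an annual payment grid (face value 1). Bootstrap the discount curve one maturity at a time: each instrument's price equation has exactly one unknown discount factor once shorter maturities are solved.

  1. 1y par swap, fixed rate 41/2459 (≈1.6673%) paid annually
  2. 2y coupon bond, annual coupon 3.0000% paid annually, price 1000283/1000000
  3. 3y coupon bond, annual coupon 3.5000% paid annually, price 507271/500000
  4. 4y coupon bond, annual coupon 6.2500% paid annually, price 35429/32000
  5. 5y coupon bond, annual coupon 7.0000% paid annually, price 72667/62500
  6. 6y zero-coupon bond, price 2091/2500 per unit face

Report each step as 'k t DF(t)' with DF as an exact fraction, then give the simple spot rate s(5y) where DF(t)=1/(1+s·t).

step 1 [1y] swap r/1=41/2459: DF=(1 − 41/2459·(0))/(1+41/2459) = 2459/2500 ≈ 0.983600
step 2 [2y] bond c/1=3/100: DF=(1000283/1000000 − 3/100·(0.983600))/(1+3/100) = 377/400 ≈ 0.942500
step 3 [3y] bond c/1=7/200: DF=(507271/500000 − 7/200·(0.983600+0.942500))/(1+7/200) = 9151/10000 ≈ 0.915100
step 4 [4y] bond c/1=1/16: DF=(35429/32000 − 1/16·(0.983600+0.942500+0.915100))/(1+1/16) = 8749/10000 ≈ 0.874900
step 5 [5y] bond c/1=7/100: DF=(72667/62500 − 7/100·(0.983600+0.942500+0.915100+0.874900))/(1+7/100) = 1687/2000 ≈ 0.843500
step 6 [6y] zero: DF = P = 2091/2500 ≈ 0.836400

1 1 2459/2500
2 2 377/400
3 3 9151/10000
4 4 8749/10000
5 5 1687/2000
6 6 2091/2500
s(5y) = (1/(1687/2000) − 1)/(5) = 313/8435 ≈ 3.7107%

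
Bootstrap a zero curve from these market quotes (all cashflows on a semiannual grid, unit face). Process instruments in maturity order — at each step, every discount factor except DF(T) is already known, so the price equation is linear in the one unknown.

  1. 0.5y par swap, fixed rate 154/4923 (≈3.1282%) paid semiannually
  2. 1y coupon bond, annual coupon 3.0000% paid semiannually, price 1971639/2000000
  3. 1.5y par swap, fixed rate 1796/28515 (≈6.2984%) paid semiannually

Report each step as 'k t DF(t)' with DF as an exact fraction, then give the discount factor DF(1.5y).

step 1 [0.5y] swap r/2=77/4923: DF=(1 − 77/4923·(0))/(1+77/4923) = 4923/5000 ≈ 0.984600
step 2 [1y] bond c/2=3/200: DF=(1971639/2000000 − 3/200·(0.984600))/(1+3/200) = 9567/10000 ≈ 0.956700
step 3 [1.5y] swap r/2=898/28515: DF=(1 − 898/28515·(0.984600+0.956700))/(1+898/28515) = 4551/5000 ≈ 0.910200

1 1/2 4923/5000
2 1 9567/10000
3 3/2 4551/5000
DF(1.5y) = 4551/5000 ≈ 0.910200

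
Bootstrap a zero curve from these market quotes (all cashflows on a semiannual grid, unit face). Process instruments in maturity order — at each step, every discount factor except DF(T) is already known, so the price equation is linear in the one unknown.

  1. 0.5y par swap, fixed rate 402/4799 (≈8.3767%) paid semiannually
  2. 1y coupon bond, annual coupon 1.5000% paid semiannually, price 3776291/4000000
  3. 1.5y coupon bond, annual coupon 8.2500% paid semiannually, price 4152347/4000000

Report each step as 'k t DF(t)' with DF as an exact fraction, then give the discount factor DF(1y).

1 1/2 4799/5000
2 1 9299/10000
3 3/2 9221/10000
DF(1y) = 9299/10000 ≈ 0.929900

step 1 [0.5y] swap r/2=201/4799: DF=(1 − 201/4799·(0))/(1+201/4799) = 4799/5000 ≈ 0.959800
step 2 [1y] bond c/2=3/400: DF=(3776291/4000000 − 3/400·(0.959800))/(1+3/400) = 9299/10000 ≈ 0.929900
step 3 [1.5y] bond c/2=33/800: DF=(4152347/4000000 − 33/800·(0.959800+0.929900))/(1+33/800) = 9221/10000 ≈ 0.922100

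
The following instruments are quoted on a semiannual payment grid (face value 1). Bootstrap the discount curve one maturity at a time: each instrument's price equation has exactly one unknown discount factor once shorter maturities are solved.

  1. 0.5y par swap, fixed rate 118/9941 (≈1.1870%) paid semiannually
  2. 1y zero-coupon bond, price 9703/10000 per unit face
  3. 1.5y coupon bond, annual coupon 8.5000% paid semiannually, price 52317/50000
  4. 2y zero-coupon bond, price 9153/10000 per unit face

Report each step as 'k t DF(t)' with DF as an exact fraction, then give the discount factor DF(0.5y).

step 1 [0.5y] swap r/2=59/9941: DF=(1 − 59/9941·(0))/(1+59/9941) = 9941/10000 ≈ 0.994100
step 2 [1y] zero: DF = P = 9703/10000 ≈ 0.970300
step 3 [1.5y] bond c/2=17/400: DF=(52317/50000 − 17/400·(0.994100+0.970300))/(1+17/400) = 2309/2500 ≈ 0.923600
step 4 [2y] zero: DF = P = 9153/10000 ≈ 0.915300

1 1/2 9941/10000
2 1 9703/10000
3 3/2 2309/2500
4 2 9153/10000
DF(0.5y) = 9941/10000 ≈ 0.994100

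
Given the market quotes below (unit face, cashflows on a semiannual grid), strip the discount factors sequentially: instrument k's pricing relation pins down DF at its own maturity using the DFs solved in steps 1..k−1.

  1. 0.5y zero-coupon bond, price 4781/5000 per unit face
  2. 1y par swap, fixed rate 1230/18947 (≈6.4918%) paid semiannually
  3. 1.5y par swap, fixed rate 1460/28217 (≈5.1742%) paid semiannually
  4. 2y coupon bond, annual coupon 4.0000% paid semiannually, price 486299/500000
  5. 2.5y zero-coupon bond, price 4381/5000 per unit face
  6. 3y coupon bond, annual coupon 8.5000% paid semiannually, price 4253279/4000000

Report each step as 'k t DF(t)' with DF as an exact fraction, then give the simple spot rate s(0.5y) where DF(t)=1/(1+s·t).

1 1/2 4781/5000
2 1 1877/2000
3 3/2 927/1000
4 2 4491/5000
5 5/2 4381/5000
6 3 4163/5000
s(0.5y) = (1/(4781/5000) − 1)/(1/2) = 438/4781 ≈ 9.1613%

step 1 [0.5y] zero: DF = P = 4781/5000 ≈ 0.956200
step 2 [1y] swap r/2=615/18947: DF=(1 − 615/18947·(0.956200))/(1+615/18947) = 1877/2000 ≈ 0.938500
step 3 [1.5y] swap r/2=730/28217: DF=(1 − 730/28217·(0.956200+0.938500))/(1+730/28217) = 927/1000 ≈ 0.927000
step 4 [2y] bond c/2=1/50: DF=(486299/500000 − 1/50·(0.956200+0.938500+0.927000))/(1+1/50) = 4491/5000 ≈ 0.898200
step 5 [2.5y] zero: DF = P = 4381/5000 ≈ 0.876200
step 6 [3y] bond c/2=17/400: DF=(4253279/4000000 − 17/400·(0.956200+0.938500+0.927000+0.898200+0.876200))/(1+17/400) = 4163/5000 ≈ 0.832600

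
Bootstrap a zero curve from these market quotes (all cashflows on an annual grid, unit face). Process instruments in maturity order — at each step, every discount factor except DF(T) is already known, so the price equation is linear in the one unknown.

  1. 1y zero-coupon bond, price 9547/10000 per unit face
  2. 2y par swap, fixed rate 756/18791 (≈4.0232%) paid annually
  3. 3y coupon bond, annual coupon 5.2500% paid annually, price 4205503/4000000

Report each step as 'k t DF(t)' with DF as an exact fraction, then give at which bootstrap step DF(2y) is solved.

step 1 [1y] zero: DF = P = 9547/10000 ≈ 0.954700
step 2 [2y] swap r/1=756/18791: DF=(1 − 756/18791·(0.954700))/(1+756/18791) = 2311/2500 ≈ 0.924400
step 3 [3y] bond c/1=21/400: DF=(4205503/4000000 − 21/400·(0.954700+0.924400))/(1+21/400) = 2263/2500 ≈ 0.905200

1 1 9547/10000
2 2 2311/2500
3 3 2263/2500
DF(2y) is solved at step 2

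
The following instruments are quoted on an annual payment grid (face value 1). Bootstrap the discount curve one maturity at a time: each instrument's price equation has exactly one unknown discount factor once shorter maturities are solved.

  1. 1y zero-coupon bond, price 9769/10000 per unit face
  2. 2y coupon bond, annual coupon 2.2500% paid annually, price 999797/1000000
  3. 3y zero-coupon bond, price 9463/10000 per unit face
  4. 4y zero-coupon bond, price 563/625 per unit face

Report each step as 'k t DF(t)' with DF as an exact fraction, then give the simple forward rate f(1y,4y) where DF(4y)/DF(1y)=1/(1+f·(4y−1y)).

1 1 9769/10000
2 2 9563/10000
3 3 9463/10000
4 4 563/625
f(1y,4y) = ((9769/10000)/(563/625) − 1)/(3) = 761/27024 ≈ 2.8160%

step 1 [1y] zero: DF = P = 9769/10000 ≈ 0.976900
step 2 [2y] bond c/1=9/400: DF=(999797/1000000 − 9/400·(0.976900))/(1+9/400) = 9563/10000 ≈ 0.956300
step 3 [3y] zero: DF = P = 9463/10000 ≈ 0.946300
step 4 [4y] zero: DF = P = 563/625 ≈ 0.900800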